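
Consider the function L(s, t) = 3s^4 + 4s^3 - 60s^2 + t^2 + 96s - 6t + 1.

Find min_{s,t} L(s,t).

-840

L(s,t) separates as P(s) + Q(t) + 1, so its minimum is min P + min Q + 1.
P'(s) = 12(s - 2)(s - 1)(s + 4) vanishes at s ∈ {-4, 1, 2}; Q'(t) = 2(t - 3) vanishes at t ∈ {3}.
Local minima of P (where P''>0): P(-4)=-832, P(2)=32. Local minima of Q: Q(3)=-9.
So the global minimum of L is P(-4) + Q(3) + 1 = -832 − 9 + 1 = -840, attained at (-4, 3).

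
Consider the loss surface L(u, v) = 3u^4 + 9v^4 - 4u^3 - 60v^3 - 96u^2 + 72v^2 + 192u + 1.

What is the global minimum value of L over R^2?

-1663

L(u,v) separates as P(u) + Q(v) + 1, so its minimum is min P + min Q + 1.
P'(u) = 12(u - 4)(u - 1)(u + 4) vanishes at u ∈ {-4, 1, 4}; Q'(v) = 36v(v - 4)(v - 1) vanishes at v ∈ {0, 1, 4}.
Local minima of P (where P''>0): P(-4)=-1280, P(4)=-256. Local minima of Q: Q(0)=0, Q(4)=-384.
So the global minimum of L is P(-4) + Q(4) + 1 = -1280 − 384 + 1 = -1663, attained at (-4, 4).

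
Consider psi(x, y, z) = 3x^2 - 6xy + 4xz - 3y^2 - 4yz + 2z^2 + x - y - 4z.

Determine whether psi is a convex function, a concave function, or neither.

neither

psi is quadratic, so its Hessian is the constant matrix H = [[6, -6, 4], [-6, -6, -4], [4, -4, 4]].
Leading principal minors: 6, -72, -96.
Neither pattern holds ⇒ H is indefinite ⇒ neither convex nor concave.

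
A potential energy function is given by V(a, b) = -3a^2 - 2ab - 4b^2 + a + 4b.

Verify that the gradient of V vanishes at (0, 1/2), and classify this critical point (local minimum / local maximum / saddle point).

local maximum

∇V = (-6a - 2b + 1, -2a - 8b + 4); substituting (0, 1/2) gives ∇V = (0, 0), so (0, 1/2) is indeed a critical point.
The Hessian of V is constant: H = [[-6, -2], [-2, -8]].
det(H) = (-6)·(-8) − (-2)² = 44.
det(H) > 0 and tr(H) = -14 < 0, so H is negative definite and the point is a local maximum.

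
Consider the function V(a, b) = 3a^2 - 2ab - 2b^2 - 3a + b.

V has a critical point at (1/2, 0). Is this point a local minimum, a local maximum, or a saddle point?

saddle point

The Hessian of V is constant: H = [[6, -2], [-2, -4]].
det(H) = 6·(-4) − (-2)² = -28.
Since det(H) < 0, H is indefinite and the critical point is a saddle point.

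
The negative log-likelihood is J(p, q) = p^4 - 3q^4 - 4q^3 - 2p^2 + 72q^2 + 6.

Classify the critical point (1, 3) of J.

saddle point

The mixed partial ∂²J/∂p∂q is 0, so the Hessian at any point is diag(J_pp, J_qq) = diag(4(3p^2 - 1), 12(-3q^2 - 2q + 12)).
At (1, 3): H = diag(8, -252).
The eigenvalues have opposite signs, so H is indefinite: a saddle point.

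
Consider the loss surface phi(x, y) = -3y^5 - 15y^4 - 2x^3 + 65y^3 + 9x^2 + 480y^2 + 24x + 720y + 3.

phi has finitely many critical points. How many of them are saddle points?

phi separates as a function of x plus a function of y, so ∇phi=0 decouples.
∂phi/∂x = -6(x - 4)(x + 1) = 0 at x ∈ {-1, 4}; ∂phi/∂y = -15(y - 4)(y + 1)(y + 3)(y + 4) = 0 at y ∈ {-4, -3, -1, 4}.
The Hessian is diagonal: diag(phi_xx, phi_yy). Second derivatives: phi_xx(-1)=30, phi_xx(4)=-30; phi_yy(-4)=360, phi_yy(-3)=-210, phi_yy(-1)=450, phi_yy(4)=-4200.
Saddle points occur where the two diagonal entries have opposite signs: (-1, -3), (-1, 4), (4, -4), (4, -1). Count: 4.

4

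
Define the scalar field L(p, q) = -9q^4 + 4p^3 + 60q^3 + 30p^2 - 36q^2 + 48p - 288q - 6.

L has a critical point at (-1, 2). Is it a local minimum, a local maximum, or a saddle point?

local minimum

The mixed partial ∂²L/∂p∂q is 0, so the Hessian at any point is diag(L_pp, L_qq) = diag(12(2p + 5), 36(-3q^2 + 10q - 2)).
At (-1, 2): H = diag(36, 216).
Both eigenvalues are positive, so H is positive definite: a local minimum.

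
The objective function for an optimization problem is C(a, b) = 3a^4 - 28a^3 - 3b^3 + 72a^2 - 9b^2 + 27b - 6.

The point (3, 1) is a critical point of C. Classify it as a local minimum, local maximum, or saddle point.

The mixed partial ∂²C/∂a∂b is 0, so the Hessian at any point is diag(C_aa, C_bb) = diag(12(3a^2 - 14a + 12), -18(b + 1)).
At (3, 1): H = diag(-36, -36).
Both eigenvalues are negative, so H is negative definite: a local maximum.

local maximum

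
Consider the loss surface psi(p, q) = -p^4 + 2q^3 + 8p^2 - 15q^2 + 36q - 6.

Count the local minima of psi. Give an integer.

psi separates as a function of p plus a function of q, so ∇psi=0 decouples.
∂psi/∂p = -4p(p - 2)(p + 2) = 0 at p ∈ {-2, 0, 2}; ∂psi/∂q = 6(q - 3)(q - 2) = 0 at q ∈ {2, 3}.
The Hessian is diagonal: diag(psi_pp, psi_qq). Second derivatives: psi_pp(-2)=-32, psi_pp(0)=16, psi_pp(2)=-32; psi_qq(2)=-6, psi_qq(3)=6.
Local minima occur where both diagonal entries positive: (0, 3). Count: 1.

1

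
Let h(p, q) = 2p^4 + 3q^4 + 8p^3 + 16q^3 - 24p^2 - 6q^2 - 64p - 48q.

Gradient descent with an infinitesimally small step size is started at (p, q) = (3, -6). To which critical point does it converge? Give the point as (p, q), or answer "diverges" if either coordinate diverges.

h is separable, so gradient descent decouples: p follows -∂h/∂p, q follows -∂h/∂q.
∂h/∂p = 8(p - 2)(p + 1)(p + 4); at p=3 this is 224, so p decreases.
∂h/∂q = 12(q - 1)(q + 1)(q + 4); at q=-6 this is -840, so q increases.
p converges to its nearest critical value 2 (a local min of the p-part); q converges to -4. The iterate converges to (2, -4).

(2, -4)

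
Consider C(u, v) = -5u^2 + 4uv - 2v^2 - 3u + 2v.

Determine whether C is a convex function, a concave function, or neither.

concave

C is quadratic, so its Hessian is the constant matrix H = [[-10, 4], [4, -4]].
det(H) = 24, tr(H) = -14.
det(H) > 0 and tr(H) < 0, so H is negative definite everywhere: concave.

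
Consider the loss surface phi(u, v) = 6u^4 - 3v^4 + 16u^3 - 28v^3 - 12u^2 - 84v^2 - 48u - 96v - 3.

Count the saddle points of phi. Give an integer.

phi separates as a function of u plus a function of v, so ∇phi=0 decouples.
∂phi/∂u = 24(u - 1)(u + 1)(u + 2) = 0 at u ∈ {-2, -1, 1}; ∂phi/∂v = -12(v + 1)(v + 2)(v + 4) = 0 at v ∈ {-4, -2, -1}.
The Hessian is diagonal: diag(phi_uu, phi_vv). Second derivatives: phi_uu(-2)=72, phi_uu(-1)=-48, phi_uu(1)=144; phi_vv(-4)=-72, phi_vv(-2)=24, phi_vv(-1)=-36.
Saddle points occur where the two diagonal entries have opposite signs: (-2, -4), (-2, -1), (-1, -2), (1, -4), (1, -1). Count: 5.

5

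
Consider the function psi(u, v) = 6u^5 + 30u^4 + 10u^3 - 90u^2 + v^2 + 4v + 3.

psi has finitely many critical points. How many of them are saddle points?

2

psi separates as a function of u plus a function of v, so ∇psi=0 decouples.
∂psi/∂u = 30u(u - 1)(u + 2)(u + 3) = 0 at u ∈ {-3, -2, 0, 1}; ∂psi/∂v = 2(v + 2) = 0 at v ∈ {-2}.
The Hessian is diagonal: diag(psi_uu, psi_vv). Second derivatives: psi_uu(-3)=-360, psi_uu(-2)=180, psi_uu(0)=-180, psi_uu(1)=360; psi_vv(-2)=2.
Saddle points occur where the two diagonal entries have opposite signs: (-3, -2), (0, -2). Count: 2.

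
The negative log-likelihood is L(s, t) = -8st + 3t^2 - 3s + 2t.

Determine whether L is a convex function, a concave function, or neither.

neither

L is quadratic, so its Hessian is the constant matrix H = [[0, -8], [-8, 6]].
det(H) = -64, tr(H) = 6.
det(H) < 0, so H is indefinite: neither convex nor concave.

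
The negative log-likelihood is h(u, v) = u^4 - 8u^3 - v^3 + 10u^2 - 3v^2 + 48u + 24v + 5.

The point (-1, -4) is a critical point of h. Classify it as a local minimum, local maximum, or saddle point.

local minimum

The mixed partial ∂²h/∂u∂v is 0, so the Hessian at any point is diag(h_uu, h_vv) = diag(4(3u^2 - 12u + 5), -6(v + 1)).
At (-1, -4): H = diag(80, 18).
Both eigenvalues are positive, so H is positive definite: a local minimum.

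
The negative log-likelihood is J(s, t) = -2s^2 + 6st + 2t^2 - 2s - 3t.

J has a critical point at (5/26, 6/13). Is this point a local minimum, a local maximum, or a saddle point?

The Hessian of J is constant: H = [[-4, 6], [6, 4]].
det(H) = (-4)·4 − 6² = -52.
Since det(H) < 0, H is indefinite and the critical point is a saddle point.

saddle point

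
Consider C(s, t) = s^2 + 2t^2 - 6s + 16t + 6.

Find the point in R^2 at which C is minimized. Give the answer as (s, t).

C(s,t) separates as P(s) + Q(t) + 6, so its minimum is min P + min Q + 6.
P'(s) = 2s - 6 vanishes at s ∈ {3}; Q'(t) = 4(t + 4) vanishes at t ∈ {-4}.
Local minima of P (where P''>0): P(3)=-9. Local minima of Q: Q(-4)=-32.
So the global minimum of C is P(3) + Q(-4) + 6 = -9 − 32 + 6 = -35, attained at (3, -4).

(3, -4)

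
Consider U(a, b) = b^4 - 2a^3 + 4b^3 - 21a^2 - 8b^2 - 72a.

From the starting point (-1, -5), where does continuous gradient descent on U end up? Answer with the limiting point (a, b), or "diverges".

U is separable, so gradient descent decouples: a follows -∂U/∂a, b follows -∂U/∂b.
∂U/∂a = -6(a + 3)(a + 4); at a=-1 this is -36, so a increases.
∂U/∂b = 4b(b - 1)(b + 4); at b=-5 this is -120, so b increases.
The a-coordinate has no critical point in that direction and runs off to infinity.

diverges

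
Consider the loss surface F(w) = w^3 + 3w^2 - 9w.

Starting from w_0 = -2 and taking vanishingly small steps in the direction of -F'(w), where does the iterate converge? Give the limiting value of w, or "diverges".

F'(w) = 3(w - 1)(w + 3), so F'(-2) = -9.
Gradient descent moves in the -F' direction, i.e. w is increasing.
The nearest critical point in that direction is w = 1, where F'' = 12 > 0 (a local minimum). The iterate converges there.

1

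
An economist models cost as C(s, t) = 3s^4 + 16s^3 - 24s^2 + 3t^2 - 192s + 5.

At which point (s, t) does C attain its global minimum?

(2, 0)

C(s,t) separates as P(s) + Q(t) + 5, so its minimum is min P + min Q + 5.
P'(s) = 12(s - 2)(s + 2)(s + 4) vanishes at s ∈ {-4, -2, 2}; Q'(t) = 6t vanishes at t ∈ {0}.
Local minima of P (where P''>0): P(-4)=128, P(2)=-304. Local minima of Q: Q(0)=0.
So the global minimum of C is P(2) + Q(0) + 5 = -304 + 0 + 5 = -299, attained at (2, 0).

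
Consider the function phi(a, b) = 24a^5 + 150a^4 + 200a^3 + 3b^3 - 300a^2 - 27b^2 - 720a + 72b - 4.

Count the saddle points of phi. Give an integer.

phi separates as a function of a plus a function of b, so ∇phi=0 decouples.
∂phi/∂a = 120(a - 1)(a + 1)(a + 2)(a + 3) = 0 at a ∈ {-3, -2, -1, 1}; ∂phi/∂b = 9(b - 4)(b - 2) = 0 at b ∈ {2, 4}.
The Hessian is diagonal: diag(phi_aa, phi_bb). Second derivatives: phi_aa(-3)=-960, phi_aa(-2)=360, phi_aa(-1)=-480, phi_aa(1)=2880; phi_bb(2)=-18, phi_bb(4)=18.
Saddle points occur where the two diagonal entries have opposite signs: (-3, 4), (-2, 2), (-1, 4), (1, 2). Count: 4.

4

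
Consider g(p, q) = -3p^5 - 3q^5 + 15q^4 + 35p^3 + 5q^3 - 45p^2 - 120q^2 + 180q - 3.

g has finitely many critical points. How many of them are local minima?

4

g separates as a function of p plus a function of q, so ∇g=0 decouples.
∂g/∂p = -15p(p - 2)(p - 1)(p + 3) = 0 at p ∈ {-3, 0, 1, 2}; ∂g/∂q = -15(q - 3)(q - 2)(q - 1)(q + 2) = 0 at q ∈ {-2, 1, 2, 3}.
The Hessian is diagonal: diag(g_pp, g_qq). Second derivatives: g_pp(-3)=900, g_pp(0)=-90, g_pp(1)=60, g_pp(2)=-150; g_qq(-2)=900, g_qq(1)=-90, g_qq(2)=60, g_qq(3)=-150.
Local minima occur where both diagonal entries positive: (-3, -2), (-3, 2), (1, -2), (1, 2). Count: 4.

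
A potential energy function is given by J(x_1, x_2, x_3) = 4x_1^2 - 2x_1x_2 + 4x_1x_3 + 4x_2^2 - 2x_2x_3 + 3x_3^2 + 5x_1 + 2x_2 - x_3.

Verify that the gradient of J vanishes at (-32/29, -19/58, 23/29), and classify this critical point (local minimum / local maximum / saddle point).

local minimum

∇J = (8x_1 - 2x_2 + 4x_3 + 5, -2x_1 + 8x_2 - 2x_3 + 2, 4x_1 - 2x_2 + 6x_3 - 1); substituting (-32/29, -19/58, 23/29) gives ∇J = (0, 0, 0), so (-32/29, -19/58, 23/29) is indeed a critical point.
The Hessian is constant: H = [[8, -2, 4], [-2, 8, -2], [4, -2, 6]].
Leading principal minors: Δ₁ = 8, Δ₂ = 60, Δ₃ = 232.
All leading minors are positive, so H is positive definite: a local minimum.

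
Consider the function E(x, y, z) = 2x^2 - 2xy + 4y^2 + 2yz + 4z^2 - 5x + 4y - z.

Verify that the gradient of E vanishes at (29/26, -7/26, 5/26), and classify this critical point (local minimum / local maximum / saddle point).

∇E = (4x - 2y - 5, -2x + 8y + 2z + 4, 2y + 8z - 1); substituting (29/26, -7/26, 5/26) gives ∇E = (0, 0, 0), so (29/26, -7/26, 5/26) is indeed a critical point.
The Hessian is constant: H = [[4, -2, 0], [-2, 8, 2], [0, 2, 8]].
Leading principal minors: Δ₁ = 4, Δ₂ = 28, Δ₃ = 208.
All leading minors are positive, so H is positive definite: a local minimum.

local minimum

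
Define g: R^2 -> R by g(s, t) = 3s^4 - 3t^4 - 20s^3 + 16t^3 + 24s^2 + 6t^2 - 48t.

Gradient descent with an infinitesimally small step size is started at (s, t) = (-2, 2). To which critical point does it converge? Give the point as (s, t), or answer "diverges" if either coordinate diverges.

g is separable, so gradient descent decouples: s follows -∂g/∂s, t follows -∂g/∂t.
∂g/∂s = 12s(s - 4)(s - 1); at s=-2 this is -432, so s increases.
∂g/∂t = -12(t - 4)(t - 1)(t + 1); at t=2 this is 72, so t decreases.
s converges to its nearest critical value 0 (a local min of the s-part); t converges to 1. The iterate converges to (0, 1).

(0, 1)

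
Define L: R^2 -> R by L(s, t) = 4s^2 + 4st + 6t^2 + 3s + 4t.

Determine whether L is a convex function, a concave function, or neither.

L is quadratic, so its Hessian is the constant matrix H = [[8, 4], [4, 12]].
det(H) = 80, tr(H) = 20.
det(H) > 0 and tr(H) > 0, so H is positive definite everywhere: convex.

convex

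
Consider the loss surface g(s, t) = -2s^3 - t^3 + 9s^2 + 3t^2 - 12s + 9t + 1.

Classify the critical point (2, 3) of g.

The mixed partial ∂²g/∂s∂t is 0, so the Hessian at any point is diag(g_ss, g_tt) = diag(6(-2s + 3), 6(-t + 1)).
At (2, 3): H = diag(-6, -12).
Both eigenvalues are negative, so H is negative definite: a local maximum.

local maximum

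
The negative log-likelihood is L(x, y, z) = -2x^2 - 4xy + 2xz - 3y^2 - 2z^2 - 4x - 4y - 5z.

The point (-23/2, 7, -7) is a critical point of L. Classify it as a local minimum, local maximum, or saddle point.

local maximum

The Hessian is constant: H = [[-4, -4, 2], [-4, -6, 0], [2, 0, -4]].
Leading principal minors: Δ₁ = -4, Δ₂ = 8, Δ₃ = -8.
The minors alternate sign starting negative (−, +, −), so H is negative definite: a local maximum.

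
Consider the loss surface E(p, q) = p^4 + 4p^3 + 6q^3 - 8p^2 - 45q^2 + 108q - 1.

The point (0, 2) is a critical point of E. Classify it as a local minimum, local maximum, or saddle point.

The mixed partial ∂²E/∂p∂q is 0, so the Hessian at any point is diag(E_pp, E_qq) = diag(4(3p^2 + 6p - 4), 18(2q - 5)).
At (0, 2): H = diag(-16, -18).
Both eigenvalues are negative, so H is negative definite: a local maximum.

local maximum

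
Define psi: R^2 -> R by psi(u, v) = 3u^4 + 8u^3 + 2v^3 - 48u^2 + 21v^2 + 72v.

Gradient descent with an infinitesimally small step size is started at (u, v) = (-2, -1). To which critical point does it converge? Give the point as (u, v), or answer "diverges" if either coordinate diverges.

(-4, -3)

psi is separable, so gradient descent decouples: u follows -∂psi/∂u, v follows -∂psi/∂v.
∂psi/∂u = 12u(u - 2)(u + 4); at u=-2 this is 192, so u decreases.
∂psi/∂v = 6(v + 3)(v + 4); at v=-1 this is 36, so v decreases.
u converges to its nearest critical value -4 (a local min of the u-part); v converges to -3. The iterate converges to (-4, -3).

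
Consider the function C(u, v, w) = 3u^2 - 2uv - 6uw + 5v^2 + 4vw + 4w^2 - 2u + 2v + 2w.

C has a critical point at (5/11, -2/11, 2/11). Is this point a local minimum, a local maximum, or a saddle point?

local minimum

The Hessian is constant: H = [[6, -2, -6], [-2, 10, 4], [-6, 4, 8]].
Leading principal minors: Δ₁ = 6, Δ₂ = 56, Δ₃ = 88.
All leading minors are positive, so H is positive definite: a local minimum.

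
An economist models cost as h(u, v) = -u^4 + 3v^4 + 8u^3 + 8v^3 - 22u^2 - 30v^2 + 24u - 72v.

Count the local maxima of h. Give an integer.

2

h separates as a function of u plus a function of v, so ∇h=0 decouples.
∂h/∂u = -4(u - 3)(u - 2)(u - 1) = 0 at u ∈ {1, 2, 3}; ∂h/∂v = 12(v - 2)(v + 1)(v + 3) = 0 at v ∈ {-3, -1, 2}.
The Hessian is diagonal: diag(h_uu, h_vv). Second derivatives: h_uu(1)=-8, h_uu(2)=4, h_uu(3)=-8; h_vv(-3)=120, h_vv(-1)=-72, h_vv(2)=180.
Local maxima occur where both diagonal entries negative: (1, -1), (3, -1). Count: 2.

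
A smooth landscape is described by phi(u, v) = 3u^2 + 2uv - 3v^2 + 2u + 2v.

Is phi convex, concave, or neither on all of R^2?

neither

phi is quadratic, so its Hessian is the constant matrix H = [[6, 2], [2, -6]].
det(H) = -40, tr(H) = 0.
det(H) < 0, so H is indefinite: neither convex nor concave.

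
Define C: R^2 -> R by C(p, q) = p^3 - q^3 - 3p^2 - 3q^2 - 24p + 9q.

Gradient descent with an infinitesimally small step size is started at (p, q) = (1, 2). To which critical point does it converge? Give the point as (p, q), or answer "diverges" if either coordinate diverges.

diverges

C is separable, so gradient descent decouples: p follows -∂C/∂p, q follows -∂C/∂q.
∂C/∂p = 3(p - 4)(p + 2); at p=1 this is -27, so p increases.
∂C/∂q = -3(q - 1)(q + 3); at q=2 this is -15, so q increases.
The q-coordinate has no critical point in that direction and runs off to infinity.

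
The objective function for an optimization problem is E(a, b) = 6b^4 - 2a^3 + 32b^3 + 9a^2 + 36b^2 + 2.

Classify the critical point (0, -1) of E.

saddle point

The mixed partial ∂²E/∂a∂b is 0, so the Hessian at any point is diag(E_aa, E_bb) = diag(6(-2a + 3), 24(3b^2 + 8b + 3)).
At (0, -1): H = diag(18, -48).
The eigenvalues have opposite signs, so H is indefinite: a saddle point.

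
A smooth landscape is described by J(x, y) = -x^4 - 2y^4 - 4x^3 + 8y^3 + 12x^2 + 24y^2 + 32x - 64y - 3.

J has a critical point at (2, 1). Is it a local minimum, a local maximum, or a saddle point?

The mixed partial ∂²J/∂x∂y is 0, so the Hessian at any point is diag(J_xx, J_yy) = diag(12(-x^2 - 2x + 2), 24(-y^2 + 2y + 2)).
At (2, 1): H = diag(-72, 72).
The eigenvalues have opposite signs, so H is indefinite: a saddle point.

saddle point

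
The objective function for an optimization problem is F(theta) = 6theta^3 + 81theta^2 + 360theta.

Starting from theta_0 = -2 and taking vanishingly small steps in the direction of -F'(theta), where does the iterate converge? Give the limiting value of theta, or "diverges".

-4

F'(theta) = 18(theta + 4)(theta + 5), so F'(-2) = 108.
Gradient descent moves in the -F' direction, i.e. theta is decreasing.
The nearest critical point in that direction is theta = -4, where F'' = 18 > 0 (a local minimum). The iterate converges there.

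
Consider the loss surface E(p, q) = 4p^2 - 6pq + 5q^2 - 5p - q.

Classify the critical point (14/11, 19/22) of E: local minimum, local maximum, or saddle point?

local minimum

The Hessian of E is constant: H = [[8, -6], [-6, 10]].
det(H) = 8·10 − (-6)² = 44.
det(H) > 0 and tr(H) = 18 > 0, so H is positive definite and the point is a local minimum.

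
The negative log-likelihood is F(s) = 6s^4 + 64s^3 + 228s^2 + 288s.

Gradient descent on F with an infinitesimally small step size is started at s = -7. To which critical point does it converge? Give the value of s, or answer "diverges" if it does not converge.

-4

F'(s) = 24(s + 1)(s + 3)(s + 4), so F'(-7) = -1728.
Gradient descent moves in the -F' direction, i.e. s is increasing.
The nearest critical point in that direction is s = -4, where F'' = 72 > 0 (a local minimum). The iterate converges there.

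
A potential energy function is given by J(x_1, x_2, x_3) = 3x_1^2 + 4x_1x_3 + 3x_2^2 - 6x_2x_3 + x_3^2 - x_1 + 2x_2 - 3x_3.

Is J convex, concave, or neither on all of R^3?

J is quadratic, so its Hessian is the constant matrix H = [[6, 0, 4], [0, 6, -6], [4, -6, 2]].
Leading principal minors: 6, 36, -240.
Neither pattern holds ⇒ H is indefinite ⇒ neither convex nor concave.

neither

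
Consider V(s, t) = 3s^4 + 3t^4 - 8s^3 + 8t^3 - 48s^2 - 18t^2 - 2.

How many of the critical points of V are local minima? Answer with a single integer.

4

V separates as a function of s plus a function of t, so ∇V=0 decouples.
∂V/∂s = 12s(s - 4)(s + 2) = 0 at s ∈ {-2, 0, 4}; ∂V/∂t = 12t(t - 1)(t + 3) = 0 at t ∈ {-3, 0, 1}.
The Hessian is diagonal: diag(V_ss, V_tt). Second derivatives: V_ss(-2)=144, V_ss(0)=-96, V_ss(4)=288; V_tt(-3)=144, V_tt(0)=-36, V_tt(1)=48.
Local minima occur where both diagonal entries positive: (-2, -3), (-2, 1), (4, -3), (4, 1). Count: 4.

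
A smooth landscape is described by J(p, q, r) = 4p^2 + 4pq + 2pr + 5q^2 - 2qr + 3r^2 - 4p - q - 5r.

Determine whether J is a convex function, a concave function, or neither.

J is quadratic, so its Hessian is the constant matrix H = [[8, 4, 2], [4, 10, -2], [2, -2, 6]].
Leading principal minors: 8, 64, 280.
All positive ⇒ H ≻ 0 ⇒ convex.

convex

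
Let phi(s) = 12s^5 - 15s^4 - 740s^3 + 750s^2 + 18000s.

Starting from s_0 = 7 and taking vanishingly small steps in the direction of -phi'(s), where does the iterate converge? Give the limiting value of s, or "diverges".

phi'(s) = 60(s - 5)(s - 4)(s + 3)(s + 5), so phi'(7) = 43200.
Gradient descent moves in the -phi' direction, i.e. s is decreasing.
The nearest critical point in that direction is s = 5, where phi'' = 4800 > 0 (a local minimum). The iterate converges there.

5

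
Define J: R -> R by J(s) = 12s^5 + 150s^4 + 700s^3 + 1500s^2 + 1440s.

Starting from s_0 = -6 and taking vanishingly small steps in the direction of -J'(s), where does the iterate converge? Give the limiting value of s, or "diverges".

J'(s) = 60(s + 1)(s + 2)(s + 3)(s + 4), so J'(-6) = 7200.
Gradient descent moves in the -J' direction, i.e. s is decreasing.
There is no critical point below s=-6, and J' keeps the same sign, so the iterate runs off to −∞.

diverges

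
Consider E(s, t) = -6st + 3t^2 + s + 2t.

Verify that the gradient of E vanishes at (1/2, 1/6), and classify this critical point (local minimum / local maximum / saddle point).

∇E = (-6t + 1, -6s + 6t + 2); substituting (1/2, 1/6) gives ∇E = (0, 0), so (1/2, 1/6) is indeed a critical point.
The Hessian of E is constant: H = [[0, -6], [-6, 6]].
det(H) = 0·6 − (-6)² = -36.
Since det(H) < 0, H is indefinite and the critical point is a saddle point.

saddle point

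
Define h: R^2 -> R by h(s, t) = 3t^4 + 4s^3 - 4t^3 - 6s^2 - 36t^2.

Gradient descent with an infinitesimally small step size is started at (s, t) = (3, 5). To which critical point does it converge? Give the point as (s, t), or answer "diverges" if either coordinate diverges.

(1, 3)

h is separable, so gradient descent decouples: s follows -∂h/∂s, t follows -∂h/∂t.
∂h/∂s = 12s(s - 1); at s=3 this is 72, so s decreases.
∂h/∂t = 12t(t - 3)(t + 2); at t=5 this is 840, so t decreases.
s converges to its nearest critical value 1 (a local min of the s-part); t converges to 3. The iterate converges to (1, 3).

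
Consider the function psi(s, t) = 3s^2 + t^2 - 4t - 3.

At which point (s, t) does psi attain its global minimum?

psi(s,t) separates as P(s) + Q(t) − 3, so its minimum is min P + min Q − 3.
P'(s) = 6s vanishes at s ∈ {0}; Q'(t) = 2(t - 2) vanishes at t ∈ {2}.
Local minima of P (where P''>0): P(0)=0. Local minima of Q: Q(2)=-4.
So the global minimum of psi is P(0) + Q(2) − 3 = 0 − 4 − 3 = -7, attained at (0, 2).

(0, 2)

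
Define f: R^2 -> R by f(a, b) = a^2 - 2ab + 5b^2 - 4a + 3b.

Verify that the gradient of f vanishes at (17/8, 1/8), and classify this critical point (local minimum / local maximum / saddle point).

local minimum

∇f = (2a - 2b - 4, -2a + 10b + 3); substituting (17/8, 1/8) gives ∇f = (0, 0), so (17/8, 1/8) is indeed a critical point.
The Hessian of f is constant: H = [[2, -2], [-2, 10]].
det(H) = 2·10 − (-2)² = 16.
det(H) > 0 and tr(H) = 12 > 0, so H is positive definite and the point is a local minimum.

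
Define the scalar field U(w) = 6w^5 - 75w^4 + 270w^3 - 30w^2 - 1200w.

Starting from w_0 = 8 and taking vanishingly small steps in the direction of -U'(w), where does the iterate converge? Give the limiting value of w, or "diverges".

U'(w) = 30(w - 5)(w - 4)(w - 2)(w + 1), so U'(8) = 19440.
Gradient descent moves in the -U' direction, i.e. w is decreasing.
The nearest critical point in that direction is w = 5, where U'' = 540 > 0 (a local minimum). The iterate converges there.

5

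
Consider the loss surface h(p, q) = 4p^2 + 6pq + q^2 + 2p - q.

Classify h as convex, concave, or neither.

h is quadratic, so its Hessian is the constant matrix H = [[8, 6], [6, 2]].
det(H) = -20, tr(H) = 10.
det(H) < 0, so H is indefinite: neither convex nor concave.

neither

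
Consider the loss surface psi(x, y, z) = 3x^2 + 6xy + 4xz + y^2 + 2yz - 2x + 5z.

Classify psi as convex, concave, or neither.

neither

psi is quadratic, so its Hessian is the constant matrix H = [[6, 6, 4], [6, 2, 2], [4, 2, 0]].
Leading principal minors: 6, -24, 40.
Neither pattern holds ⇒ H is indefinite ⇒ neither convex nor concave.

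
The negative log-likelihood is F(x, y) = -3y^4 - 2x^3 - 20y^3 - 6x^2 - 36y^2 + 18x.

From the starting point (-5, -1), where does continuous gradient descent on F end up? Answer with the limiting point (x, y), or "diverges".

(-3, -2)

F is separable, so gradient descent decouples: x follows -∂F/∂x, y follows -∂F/∂y.
∂F/∂x = -6(x - 1)(x + 3); at x=-5 this is -72, so x increases.
∂F/∂y = -12y(y + 2)(y + 3); at y=-1 this is 24, so y decreases.
x converges to its nearest critical value -3 (a local min of the x-part); y converges to -2. The iterate converges to (-3, -2).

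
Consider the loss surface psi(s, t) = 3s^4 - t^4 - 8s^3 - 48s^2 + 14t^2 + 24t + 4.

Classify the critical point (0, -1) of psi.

The mixed partial ∂²psi/∂s∂t is 0, so the Hessian at any point is diag(psi_ss, psi_tt) = diag(12(3s^2 - 4s - 8), 4(-3t^2 + 7)).
At (0, -1): H = diag(-96, 16).
The eigenvalues have opposite signs, so H is indefinite: a saddle point.

saddle point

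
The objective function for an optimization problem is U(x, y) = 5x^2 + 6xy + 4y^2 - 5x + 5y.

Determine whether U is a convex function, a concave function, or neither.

convex

U is quadratic, so its Hessian is the constant matrix H = [[10, 6], [6, 8]].
det(H) = 44, tr(H) = 18.
det(H) > 0 and tr(H) > 0, so H is positive definite everywhere: convex.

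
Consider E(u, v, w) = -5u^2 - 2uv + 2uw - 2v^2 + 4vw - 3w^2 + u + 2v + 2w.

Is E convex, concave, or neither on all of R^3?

E is quadratic, so its Hessian is the constant matrix H = [[-10, -2, 2], [-2, -4, 4], [2, 4, -6]].
Leading principal minors: -10, 36, -72.
Signs alternate −, +, − ⇒ H ≺ 0 ⇒ concave.

concave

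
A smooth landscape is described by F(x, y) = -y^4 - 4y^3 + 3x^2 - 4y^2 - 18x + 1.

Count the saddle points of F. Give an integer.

2

F separates as a function of x plus a function of y, so ∇F=0 decouples.
∂F/∂x = 6(x - 3) = 0 at x ∈ {3}; ∂F/∂y = -4y(y + 1)(y + 2) = 0 at y ∈ {-2, -1, 0}.
The Hessian is diagonal: diag(F_xx, F_yy). Second derivatives: F_xx(3)=6; F_yy(-2)=-8, F_yy(-1)=4, F_yy(0)=-8.
Saddle points occur where the two diagonal entries have opposite signs: (3, -2), (3, 0). Count: 2.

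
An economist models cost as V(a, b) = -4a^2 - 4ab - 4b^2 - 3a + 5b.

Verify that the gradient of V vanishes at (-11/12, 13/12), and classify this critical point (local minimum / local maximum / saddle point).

∇V = (-8a - 4b - 3, -4a - 8b + 5); substituting (-11/12, 13/12) gives ∇V = (0, 0), so (-11/12, 13/12) is indeed a critical point.
The Hessian of V is constant: H = [[-8, -4], [-4, -8]].
det(H) = (-8)·(-8) − (-4)² = 48.
det(H) > 0 and tr(H) = -16 < 0, so H is negative definite and the point is a local maximum.

local maximum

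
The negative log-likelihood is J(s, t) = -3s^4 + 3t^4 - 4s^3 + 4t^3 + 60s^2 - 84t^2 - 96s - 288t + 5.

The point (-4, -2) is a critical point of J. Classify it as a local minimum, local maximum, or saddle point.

The mixed partial ∂²J/∂s∂t is 0, so the Hessian at any point is diag(J_ss, J_tt) = diag(12(-3s^2 - 2s + 10), 12(3t^2 + 2t - 14)).
At (-4, -2): H = diag(-360, -72).
Both eigenvalues are negative, so H is negative definite: a local maximum.

local maximum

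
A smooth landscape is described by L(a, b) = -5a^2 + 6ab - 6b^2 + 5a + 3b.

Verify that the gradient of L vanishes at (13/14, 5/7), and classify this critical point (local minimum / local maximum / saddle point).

∇L = (-10a + 6b + 5, 6a - 12b + 3); substituting (13/14, 5/7) gives ∇L = (0, 0), so (13/14, 5/7) is indeed a critical point.
The Hessian of L is constant: H = [[-10, 6], [6, -12]].
det(H) = (-10)·(-12) − 6² = 84.
det(H) > 0 and tr(H) = -22 < 0, so H is negative definite and the point is a local maximum.

local maximum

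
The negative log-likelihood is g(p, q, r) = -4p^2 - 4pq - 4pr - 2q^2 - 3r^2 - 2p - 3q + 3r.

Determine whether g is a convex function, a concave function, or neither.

concave

g is quadratic, so its Hessian is the constant matrix H = [[-8, -4, -4], [-4, -4, 0], [-4, 0, -6]].
Leading principal minors: -8, 16, -32.
Signs alternate −, +, − ⇒ H ≺ 0 ⇒ concave.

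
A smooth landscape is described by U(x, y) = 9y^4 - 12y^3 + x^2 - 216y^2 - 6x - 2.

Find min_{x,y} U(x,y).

-1931

U(x,y) separates as P(x) + Q(y) − 2, so its minimum is min P + min Q − 2.
P'(x) = 2x - 6 vanishes at x ∈ {3}; Q'(y) = 36y(y - 4)(y + 3) vanishes at y ∈ {-3, 0, 4}.
Local minima of P (where P''>0): P(3)=-9. Local minima of Q: Q(-3)=-891, Q(4)=-1920.
So the global minimum of U is P(3) + Q(4) − 2 = -9 − 1920 − 2 = -1931, attained at (3, 4).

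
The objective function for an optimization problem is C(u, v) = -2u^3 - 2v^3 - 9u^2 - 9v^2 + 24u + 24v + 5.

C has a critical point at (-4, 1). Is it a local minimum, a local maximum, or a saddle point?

The mixed partial ∂²C/∂u∂v is 0, so the Hessian at any point is diag(C_uu, C_vv) = diag(-6(2u + 3), -6(2v + 3)).
At (-4, 1): H = diag(30, -30).
The eigenvalues have opposite signs, so H is indefinite: a saddle point.

saddle point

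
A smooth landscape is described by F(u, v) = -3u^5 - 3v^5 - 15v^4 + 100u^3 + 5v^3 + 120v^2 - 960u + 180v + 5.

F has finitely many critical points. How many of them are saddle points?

8

F separates as a function of u plus a function of v, so ∇F=0 decouples.
∂F/∂u = -15(u - 4)(u - 2)(u + 2)(u + 4) = 0 at u ∈ {-4, -2, 2, 4}; ∂F/∂v = -15(v - 2)(v + 1)(v + 2)(v + 3) = 0 at v ∈ {-3, -2, -1, 2}.
The Hessian is diagonal: diag(F_uu, F_vv). Second derivatives: F_uu(-4)=1440, F_uu(-2)=-720, F_uu(2)=720, F_uu(4)=-1440; F_vv(-3)=150, F_vv(-2)=-60, F_vv(-1)=90, F_vv(2)=-900.
Saddle points occur where the two diagonal entries have opposite signs: (-4, -2), (-4, 2), (-2, -3), (-2, -1), (2, -2), (2, 2), (4, -3), (4, -1). Count: 8.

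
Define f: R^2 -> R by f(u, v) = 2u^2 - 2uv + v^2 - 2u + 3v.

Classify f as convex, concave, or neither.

convex

f is quadratic, so its Hessian is the constant matrix H = [[4, -2], [-2, 2]].
det(H) = 4, tr(H) = 6.
det(H) > 0 and tr(H) > 0, so H is positive definite everywhere: convex.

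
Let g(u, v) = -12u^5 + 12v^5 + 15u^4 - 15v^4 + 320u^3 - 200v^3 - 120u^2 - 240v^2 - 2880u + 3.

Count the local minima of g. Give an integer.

4

g separates as a function of u plus a function of v, so ∇g=0 decouples.
∂g/∂u = -60(u - 4)(u - 2)(u + 2)(u + 3) = 0 at u ∈ {-3, -2, 2, 4}; ∂g/∂v = 60v(v - 4)(v + 1)(v + 2) = 0 at v ∈ {-2, -1, 0, 4}.
The Hessian is diagonal: diag(g_uu, g_vv). Second derivatives: g_uu(-3)=2100, g_uu(-2)=-1440, g_uu(2)=2400, g_uu(4)=-5040; g_vv(-2)=-720, g_vv(-1)=300, g_vv(0)=-480, g_vv(4)=7200.
Local minima occur where both diagonal entries positive: (-3, -1), (-3, 4), (2, -1), (2, 4). Count: 4.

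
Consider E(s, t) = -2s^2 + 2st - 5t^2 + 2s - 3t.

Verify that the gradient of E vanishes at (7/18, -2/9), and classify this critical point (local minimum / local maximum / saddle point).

local maximum

∇E = (-4s + 2t + 2, 2s - 10t - 3); substituting (7/18, -2/9) gives ∇E = (0, 0), so (7/18, -2/9) is indeed a critical point.
The Hessian of E is constant: H = [[-4, 2], [2, -10]].
det(H) = (-4)·(-10) − 2² = 36.
det(H) > 0 and tr(H) = -14 < 0, so H is negative definite and the point is a local maximum.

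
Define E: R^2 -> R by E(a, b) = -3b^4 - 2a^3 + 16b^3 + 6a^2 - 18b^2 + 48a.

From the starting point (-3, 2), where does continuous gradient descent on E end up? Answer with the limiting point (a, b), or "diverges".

(-2, 1)

E is separable, so gradient descent decouples: a follows -∂E/∂a, b follows -∂E/∂b.
∂E/∂a = -6(a - 4)(a + 2); at a=-3 this is -42, so a increases.
∂E/∂b = -12b(b - 3)(b - 1); at b=2 this is 24, so b decreases.
a converges to its nearest critical value -2 (a local min of the a-part); b converges to 1. The iterate converges to (-2, 1).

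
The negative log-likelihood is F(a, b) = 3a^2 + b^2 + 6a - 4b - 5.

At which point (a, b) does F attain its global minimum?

F(a,b) separates as P(a) + Q(b) − 5, so its minimum is min P + min Q − 5.
P'(a) = 6a + 6 vanishes at a ∈ {-1}; Q'(b) = 2b - 4 vanishes at b ∈ {2}.
Local minima of P (where P''>0): P(-1)=-3. Local minima of Q: Q(2)=-4.
So the global minimum of F is P(-1) + Q(2) − 5 = -3 − 4 − 5 = -12, attained at (-1, 2).

(-1, 2)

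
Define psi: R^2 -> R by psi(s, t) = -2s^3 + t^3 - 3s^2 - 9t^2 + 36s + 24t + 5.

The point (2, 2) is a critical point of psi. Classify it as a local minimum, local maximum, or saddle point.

The mixed partial ∂²psi/∂s∂t is 0, so the Hessian at any point is diag(psi_ss, psi_tt) = diag(-6(2s + 1), 6(t - 3)).
At (2, 2): H = diag(-30, -6).
Both eigenvalues are negative, so H is negative definite: a local maximum.

local maximum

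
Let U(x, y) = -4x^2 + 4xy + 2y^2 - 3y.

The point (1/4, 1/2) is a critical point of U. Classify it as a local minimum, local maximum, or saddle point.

The Hessian of U is constant: H = [[-8, 4], [4, 4]].
det(H) = (-8)·4 − 4² = -48.
Since det(H) < 0, H is indefinite and the critical point is a saddle point.

saddle point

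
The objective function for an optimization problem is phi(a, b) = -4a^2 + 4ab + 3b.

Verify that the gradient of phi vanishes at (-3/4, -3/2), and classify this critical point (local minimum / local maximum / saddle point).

saddle point

∇phi = (-8a + 4b, 4a + 3); substituting (-3/4, -3/2) gives ∇phi = (0, 0), so (-3/4, -3/2) is indeed a critical point.
The Hessian of phi is constant: H = [[-8, 4], [4, 0]].
det(H) = (-8)·0 − 4² = -16.
Since det(H) < 0, H is indefinite and the critical point is a saddle point.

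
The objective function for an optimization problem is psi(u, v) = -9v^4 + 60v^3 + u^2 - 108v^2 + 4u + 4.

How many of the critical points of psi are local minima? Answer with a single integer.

1

psi separates as a function of u plus a function of v, so ∇psi=0 decouples.
∂psi/∂u = 2(u + 2) = 0 at u ∈ {-2}; ∂psi/∂v = -36v(v - 3)(v - 2) = 0 at v ∈ {0, 2, 3}.
The Hessian is diagonal: diag(psi_uu, psi_vv). Second derivatives: psi_uu(-2)=2; psi_vv(0)=-216, psi_vv(2)=72, psi_vv(3)=-108.
Local minima occur where both diagonal entries positive: (-2, 2). Count: 1.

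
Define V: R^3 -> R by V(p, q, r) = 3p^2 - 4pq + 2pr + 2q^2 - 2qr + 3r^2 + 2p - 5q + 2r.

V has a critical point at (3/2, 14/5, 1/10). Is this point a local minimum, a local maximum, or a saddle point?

The Hessian is constant: H = [[6, -4, 2], [-4, 4, -2], [2, -2, 6]].
Leading principal minors: Δ₁ = 6, Δ₂ = 8, Δ₃ = 40.
All leading minors are positive, so H is positive definite: a local minimum.

local minimum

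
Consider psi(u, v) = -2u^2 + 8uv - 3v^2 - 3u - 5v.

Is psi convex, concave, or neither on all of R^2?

neither

psi is quadratic, so its Hessian is the constant matrix H = [[-4, 8], [8, -6]].
det(H) = -40, tr(H) = -10.
det(H) < 0, so H is indefinite: neither convex nor concave.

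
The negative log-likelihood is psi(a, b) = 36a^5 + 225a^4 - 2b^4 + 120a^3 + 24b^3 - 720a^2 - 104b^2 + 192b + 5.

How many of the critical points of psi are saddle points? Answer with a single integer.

psi separates as a function of a plus a function of b, so ∇psi=0 decouples.
∂psi/∂a = 180a(a - 1)(a + 2)(a + 4) = 0 at a ∈ {-4, -2, 0, 1}; ∂psi/∂b = -8(b - 4)(b - 3)(b - 2) = 0 at b ∈ {2, 3, 4}.
The Hessian is diagonal: diag(psi_aa, psi_bb). Second derivatives: psi_aa(-4)=-7200, psi_aa(-2)=2160, psi_aa(0)=-1440, psi_aa(1)=2700; psi_bb(2)=-16, psi_bb(3)=8, psi_bb(4)=-16.
Saddle points occur where the two diagonal entries have opposite signs: (-4, 3), (-2, 2), (-2, 4), (0, 3), (1, 2), (1, 4). Count: 6.

6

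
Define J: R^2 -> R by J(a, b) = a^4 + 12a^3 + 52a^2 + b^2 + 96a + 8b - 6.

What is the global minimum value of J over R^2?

J(a,b) separates as P(a) + Q(b) − 6, so its minimum is min P + min Q − 6.
P'(a) = 4(a + 2)(a + 3)(a + 4) vanishes at a ∈ {-4, -3, -2}; Q'(b) = 2b + 8 vanishes at b ∈ {-4}.
Local minima of P (where P''>0): P(-4)=-64, P(-2)=-64. Local minima of Q: Q(-4)=-16.
So the global minimum of J is P(-4) + Q(-4) − 6 = -64 − 16 − 6 = -86, attained at (-4, -4).

-86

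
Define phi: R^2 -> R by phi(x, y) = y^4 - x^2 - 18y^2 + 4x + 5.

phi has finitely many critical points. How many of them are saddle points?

phi separates as a function of x plus a function of y, so ∇phi=0 decouples.
∂phi/∂x = -2(x - 2) = 0 at x ∈ {2}; ∂phi/∂y = 4y(y - 3)(y + 3) = 0 at y ∈ {-3, 0, 3}.
The Hessian is diagonal: diag(phi_xx, phi_yy). Second derivatives: phi_xx(2)=-2; phi_yy(-3)=72, phi_yy(0)=-36, phi_yy(3)=72.
Saddle points occur where the two diagonal entries have opposite signs: (2, -3), (2, 3). Count: 2.

2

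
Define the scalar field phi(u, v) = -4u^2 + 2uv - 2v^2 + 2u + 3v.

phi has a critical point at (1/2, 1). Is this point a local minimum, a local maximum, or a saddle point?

local maximum

The Hessian of phi is constant: H = [[-8, 2], [2, -4]].
det(H) = (-8)·(-4) − 2² = 28.
det(H) > 0 and tr(H) = -12 < 0, so H is negative definite and the point is a local maximum.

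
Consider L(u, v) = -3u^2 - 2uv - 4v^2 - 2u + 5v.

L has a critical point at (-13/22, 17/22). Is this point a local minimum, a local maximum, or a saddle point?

The Hessian of L is constant: H = [[-6, -2], [-2, -8]].
det(H) = (-6)·(-8) − (-2)² = 44.
det(H) > 0 and tr(H) = -14 < 0, so H is negative definite and the point is a local maximum.

local maximum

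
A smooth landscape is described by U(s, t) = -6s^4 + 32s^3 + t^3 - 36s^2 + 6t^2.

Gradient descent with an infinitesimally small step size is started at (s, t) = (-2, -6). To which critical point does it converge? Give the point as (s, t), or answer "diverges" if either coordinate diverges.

diverges

U is separable, so gradient descent decouples: s follows -∂U/∂s, t follows -∂U/∂t.
∂U/∂s = -24s(s - 3)(s - 1); at s=-2 this is 720, so s decreases.
∂U/∂t = 3t(t + 4); at t=-6 this is 36, so t decreases.
The s-coordinate has no critical point in that direction and runs off to infinity.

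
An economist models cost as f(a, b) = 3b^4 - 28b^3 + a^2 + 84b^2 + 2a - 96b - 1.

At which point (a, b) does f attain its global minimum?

f(a,b) separates as P(a) + Q(b) − 1, so its minimum is min P + min Q − 1.
P'(a) = 2a + 2 vanishes at a ∈ {-1}; Q'(b) = 12(b - 4)(b - 2)(b - 1) vanishes at b ∈ {1, 2, 4}.
Local minima of P (where P''>0): P(-1)=-1. Local minima of Q: Q(1)=-37, Q(4)=-64.
So the global minimum of f is P(-1) + Q(4) − 1 = -1 − 64 − 1 = -66, attained at (-1, 4).

(-1, 4)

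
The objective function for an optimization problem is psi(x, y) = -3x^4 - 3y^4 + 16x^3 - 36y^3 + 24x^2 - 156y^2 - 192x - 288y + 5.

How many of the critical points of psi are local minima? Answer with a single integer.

1

psi separates as a function of x plus a function of y, so ∇psi=0 decouples.
∂psi/∂x = -12(x - 4)(x - 2)(x + 2) = 0 at x ∈ {-2, 2, 4}; ∂psi/∂y = -12(y + 2)(y + 3)(y + 4) = 0 at y ∈ {-4, -3, -2}.
The Hessian is diagonal: diag(psi_xx, psi_yy). Second derivatives: psi_xx(-2)=-288, psi_xx(2)=96, psi_xx(4)=-144; psi_yy(-4)=-24, psi_yy(-3)=12, psi_yy(-2)=-24.
Local minima occur where both diagonal entries positive: (2, -3). Count: 1.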